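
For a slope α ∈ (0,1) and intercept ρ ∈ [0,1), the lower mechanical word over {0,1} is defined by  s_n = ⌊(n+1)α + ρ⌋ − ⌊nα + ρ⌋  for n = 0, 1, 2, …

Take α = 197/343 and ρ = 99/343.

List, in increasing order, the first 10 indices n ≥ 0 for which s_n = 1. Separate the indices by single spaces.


1 2 4 6 8 9 11 13 15 16

n=0: ⌊296/343⌋−⌊99/343⌋ = 0−0 = 0
n=1: ⌊493/343⌋−⌊296/343⌋ = 1−0 = 1  ← one
n=2: ⌊690/343⌋−⌊493/343⌋ = 2−1 = 1  ← one
n=3: ⌊887/343⌋−⌊690/343⌋ = 2−2 = 0
n=4: ⌊1084/343⌋−⌊887/343⌋ = 3−2 = 1  ← one
n=5: ⌊1281/343⌋−⌊1084/343⌋ = 3−3 = 0
n=6: ⌊1478/343⌋−⌊1281/343⌋ = 4−3 = 1  ← one
n=7: ⌊1675/343⌋−⌊1478/343⌋ = 4−4 = 0
n=8: ⌊1872/343⌋−⌊1675/343⌋ = 5−4 = 1  ← one
n=9: ⌊2069/343⌋−⌊1872/343⌋ = 6−5 = 1  ← one
n=10: ⌊2266/343⌋−⌊2069/343⌋ = 6−6 = 0
n=11: ⌊2463/343⌋−⌊2266/343⌋ = 7−6 = 1  ← one
n=12: ⌊2660/343⌋−⌊2463/343⌋ = 7−7 = 0
n=13: ⌊2857/343⌋−⌊2660/343⌋ = 8−7 = 1  ← one
n=14: ⌊3054/343⌋−⌊2857/343⌋ = 8−8 = 0
n=15: ⌊3251/343⌋−⌊3054/343⌋ = 9−8 = 1  ← one
n=16: ⌊3448/343⌋−⌊3251/343⌋ = 10−9 = 1  ← one
positions of the first 10 ones: 1 2 4 6 8 9 11 13 15 16


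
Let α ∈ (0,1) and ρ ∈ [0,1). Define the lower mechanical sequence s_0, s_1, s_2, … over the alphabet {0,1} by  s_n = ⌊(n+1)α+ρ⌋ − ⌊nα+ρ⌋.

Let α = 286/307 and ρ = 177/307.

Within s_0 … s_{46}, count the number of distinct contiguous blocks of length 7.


8

t_n = ⌊(n·286+177)/307⌋ for n = 0 … 47:
  n=0…9: ⌊177/307⌋=0 ⌊463/307⌋=1 ⌊749/307⌋=2 ⌊1035/307⌋=3 ⌊1321/307⌋=4 ⌊1607/307⌋=5 ⌊1893/307⌋=6 ⌊2179/307⌋=7 ⌊2465/307⌋=8 ⌊2751/307⌋=8
  n=10…19: ⌊3037/307⌋=9 ⌊3323/307⌋=10 ⌊3609/307⌋=11 ⌊3895/307⌋=12 ⌊4181/307⌋=13 ⌊4467/307⌋=14 ⌊4753/307⌋=15 ⌊5039/307⌋=16 ⌊5325/307⌋=17 ⌊5611/307⌋=18
  n=20…29: ⌊5897/307⌋=19 ⌊6183/307⌋=20 ⌊6469/307⌋=21 ⌊6755/307⌋=22 ⌊7041/307⌋=22 ⌊7327/307⌋=23 ⌊7613/307⌋=24 ⌊7899/307⌋=25 ⌊8185/307⌋=26 ⌊8471/307⌋=27
  n=30…39: ⌊8757/307⌋=28 ⌊9043/307⌋=29 ⌊9329/307⌋=30 ⌊9615/307⌋=31 ⌊9901/307⌋=32 ⌊10187/307⌋=33 ⌊10473/307⌋=34 ⌊10759/307⌋=35 ⌊11045/307⌋=35 ⌊11331/307⌋=36
  n=40…47: ⌊11617/307⌋=37 ⌊11903/307⌋=38 ⌊12189/307⌋=39 ⌊12475/307⌋=40 ⌊12761/307⌋=41 ⌊13047/307⌋=42 ⌊13333/307⌋=43 ⌊13619/307⌋=44
s_n = t_(n+1) − t_n for n = 0 … 46 gives
prefix = 11111111011111111111111011111111111110111111111
slide a length-7 window over [0..6] … [40..46] (41 windows); first occurrence of each distinct factor:
  [  0..  6] 1111111
  [  2..  8] 1111110
  [  3..  9] 1111101
  [  4.. 10] 1111011
  [  5.. 11] 1110111
  [  6.. 12] 1101111
  [  7.. 13] 1011111
  [  8.. 14] 0111111
  (the other 33 windows repeat one of these)
distinct factors: {0111111, 1011111, 1101111, 1110111, 1111011, 1111101, 1111110, 1111111}
count = 8  (Sturmian bound for length 7 is 8)


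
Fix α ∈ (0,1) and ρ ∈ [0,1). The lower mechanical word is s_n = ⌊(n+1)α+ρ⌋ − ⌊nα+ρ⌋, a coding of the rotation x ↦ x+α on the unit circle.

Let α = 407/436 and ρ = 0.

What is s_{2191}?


1

(n+1)α + ρ = (2192·407) / 436 = 892144/436
nα + ρ     = (2191·407) / 436 = 891737/436
⌊892144/436⌋ = 2046,  ⌊891737/436⌋ = 2045
s_{2191} = 2046 − 2045 = 1


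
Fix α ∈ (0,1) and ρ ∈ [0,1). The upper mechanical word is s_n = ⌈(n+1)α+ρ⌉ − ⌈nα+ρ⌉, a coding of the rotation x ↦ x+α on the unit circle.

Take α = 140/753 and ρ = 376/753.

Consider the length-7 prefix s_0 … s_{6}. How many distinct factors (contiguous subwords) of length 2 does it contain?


3

t_n = ⌈(n·140+376)/753⌉ for n = 0 … 7:
  n=0…7: ⌈376/753⌉=1 ⌈516/753⌉=1 ⌈656/753⌉=1 ⌈796/753⌉=2 ⌈936/753⌉=2 ⌈1076/753⌉=2 ⌈1216/753⌉=2 ⌈1356/753⌉=2
s_n = t_(n+1) − t_n for n = 0 … 6 gives
prefix = 0010000
slide a length-2 window over [0..1] … [5..6] (6 windows); first occurrence of each distinct factor:
  [  0..  1] 00
  [  1..  2] 01
  [  2..  3] 10
  (the other 3 windows repeat one of these)
distinct factors: {00, 01, 10}
count = 3  (Sturmian bound for length 2 is 3)


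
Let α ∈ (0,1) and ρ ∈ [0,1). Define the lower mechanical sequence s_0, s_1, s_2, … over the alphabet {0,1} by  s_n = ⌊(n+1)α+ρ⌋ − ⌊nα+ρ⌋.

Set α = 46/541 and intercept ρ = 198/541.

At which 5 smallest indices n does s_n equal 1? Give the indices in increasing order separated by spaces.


7 19 30 42 54

n=0: ⌊244/541⌋−⌊198/541⌋ = 0−0 = 0
n=1: ⌊290/541⌋−⌊244/541⌋ = 0−0 = 0
n=2: ⌊336/541⌋−⌊290/541⌋ = 0−0 = 0
n=3: ⌊382/541⌋−⌊336/541⌋ = 0−0 = 0
n=4: ⌊428/541⌋−⌊382/541⌋ = 0−0 = 0
n=5: ⌊474/541⌋−⌊428/541⌋ = 0−0 = 0
n=6: ⌊520/541⌋−⌊474/541⌋ = 0−0 = 0
n=7: ⌊566/541⌋−⌊520/541⌋ = 1−0 = 1  ← one
n=8: ⌊612/541⌋−⌊566/541⌋ = 1−1 = 0
n=9: ⌊658/541⌋−⌊612/541⌋ = 1−1 = 0
n=10: ⌊704/541⌋−⌊658/541⌋ = 1−1 = 0
n=11: ⌊750/541⌋−⌊704/541⌋ = 1−1 = 0
n=12: ⌊796/541⌋−⌊750/541⌋ = 1−1 = 0
n=13: ⌊842/541⌋−⌊796/541⌋ = 1−1 = 0
n=14: ⌊888/541⌋−⌊842/541⌋ = 1−1 = 0
n=15: ⌊934/541⌋−⌊888/541⌋ = 1−1 = 0
n=16: ⌊980/541⌋−⌊934/541⌋ = 1−1 = 0
n=17: ⌊1026/541⌋−⌊980/541⌋ = 1−1 = 0
n=18: ⌊1072/541⌋−⌊1026/541⌋ = 1−1 = 0
n=19: ⌊1118/541⌋−⌊1072/541⌋ = 2−1 = 1  ← one
n=20: ⌊1164/541⌋−⌊1118/541⌋ = 2−2 = 0
n=21: ⌊1210/541⌋−⌊1164/541⌋ = 2−2 = 0
n=22: ⌊1256/541⌋−⌊1210/541⌋ = 2−2 = 0
n=23: ⌊1302/541⌋−⌊1256/541⌋ = 2−2 = 0
n=24: ⌊1348/541⌋−⌊1302/541⌋ = 2−2 = 0
n=25: ⌊1394/541⌋−⌊1348/541⌋ = 2−2 = 0
n=26: ⌊1440/541⌋−⌊1394/541⌋ = 2−2 = 0
n=27: ⌊1486/541⌋−⌊1440/541⌋ = 2−2 = 0
n=28: ⌊1532/541⌋−⌊1486/541⌋ = 2−2 = 0
n=29: ⌊1578/541⌋−⌊1532/541⌋ = 2−2 = 0
n=30: ⌊1624/541⌋−⌊1578/541⌋ = 3−2 = 1  ← one
n=31: ⌊1670/541⌋−⌊1624/541⌋ = 3−3 = 0
n=32: ⌊1716/541⌋−⌊1670/541⌋ = 3−3 = 0
n=33: ⌊1762/541⌋−⌊1716/541⌋ = 3−3 = 0
n=34: ⌊1808/541⌋−⌊1762/541⌋ = 3−3 = 0
n=35: ⌊1854/541⌋−⌊1808/541⌋ = 3−3 = 0
n=36: ⌊1900/541⌋−⌊1854/541⌋ = 3−3 = 0
n=37: ⌊1946/541⌋−⌊1900/541⌋ = 3−3 = 0
n=38: ⌊1992/541⌋−⌊1946/541⌋ = 3−3 = 0
n=39: ⌊2038/541⌋−⌊1992/541⌋ = 3−3 = 0
n=40: ⌊2084/541⌋−⌊2038/541⌋ = 3−3 = 0
n=41: ⌊2130/541⌋−⌊2084/541⌋ = 3−3 = 0
n=42: ⌊2176/541⌋−⌊2130/541⌋ = 4−3 = 1  ← one
n=43: ⌊2222/541⌋−⌊2176/541⌋ = 4−4 = 0
n=44: ⌊2268/541⌋−⌊2222/541⌋ = 4−4 = 0
n=45: ⌊2314/541⌋−⌊2268/541⌋ = 4−4 = 0
n=46: ⌊2360/541⌋−⌊2314/541⌋ = 4−4 = 0
n=47: ⌊2406/541⌋−⌊2360/541⌋ = 4−4 = 0
n=48: ⌊2452/541⌋−⌊2406/541⌋ = 4−4 = 0
n=49: ⌊2498/541⌋−⌊2452/541⌋ = 4−4 = 0
n=50: ⌊2544/541⌋−⌊2498/541⌋ = 4−4 = 0
n=51: ⌊2590/541⌋−⌊2544/541⌋ = 4−4 = 0
n=52: ⌊2636/541⌋−⌊2590/541⌋ = 4−4 = 0
n=53: ⌊2682/541⌋−⌊2636/541⌋ = 4−4 = 0
n=54: ⌊2728/541⌋−⌊2682/541⌋ = 5−4 = 1  ← one
positions of the first 5 ones: 7 19 30 42 54


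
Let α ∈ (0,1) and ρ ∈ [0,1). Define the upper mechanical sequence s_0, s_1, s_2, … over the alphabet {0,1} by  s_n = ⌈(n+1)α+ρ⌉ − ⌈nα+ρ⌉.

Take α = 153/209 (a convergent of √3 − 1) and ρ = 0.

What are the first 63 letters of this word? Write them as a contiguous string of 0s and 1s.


111011101110110111011101110110111011101110110111011101101110111

n=0: ⌈(1·153)/209⌉ − ⌈(0·153)/209⌉ = ⌈153/209⌉ − ⌈0/209⌉ = 1 − 0 = 1
n=1: ⌈(2·153)/209⌉ − ⌈(1·153)/209⌉ = ⌈306/209⌉ − ⌈153/209⌉ = 2 − 1 = 1
n=2: ⌈(3·153)/209⌉ − ⌈(2·153)/209⌉ = ⌈459/209⌉ − ⌈306/209⌉ = 3 − 2 = 1
n=3: ⌈(4·153)/209⌉ − ⌈(3·153)/209⌉ = ⌈612/209⌉ − ⌈459/209⌉ = 3 − 3 = 0
n=4: ⌈(5·153)/209⌉ − ⌈(4·153)/209⌉ = ⌈765/209⌉ − ⌈612/209⌉ = 4 − 3 = 1
n=5: ⌈(6·153)/209⌉ − ⌈(5·153)/209⌉ = ⌈918/209⌉ − ⌈765/209⌉ = 5 − 4 = 1
n=6: ⌈(7·153)/209⌉ − ⌈(6·153)/209⌉ = ⌈1071/209⌉ − ⌈918/209⌉ = 6 − 5 = 1
n=7: ⌈(8·153)/209⌉ − ⌈(7·153)/209⌉ = ⌈1224/209⌉ − ⌈1071/209⌉ = 6 − 6 = 0
n=8: ⌈(9·153)/209⌉ − ⌈(8·153)/209⌉ = ⌈1377/209⌉ − ⌈1224/209⌉ = 7 − 6 = 1
n=9: ⌈(10·153)/209⌉ − ⌈(9·153)/209⌉ = ⌈1530/209⌉ − ⌈1377/209⌉ = 8 − 7 = 1
n=10: ⌈(11·153)/209⌉ − ⌈(10·153)/209⌉ = ⌈1683/209⌉ − ⌈1530/209⌉ = 9 − 8 = 1
n=11: ⌈(12·153)/209⌉ − ⌈(11·153)/209⌉ = ⌈1836/209⌉ − ⌈1683/209⌉ = 9 − 9 = 0
n=12: ⌈(13·153)/209⌉ − ⌈(12·153)/209⌉ = ⌈1989/209⌉ − ⌈1836/209⌉ = 10 − 9 = 1
n=13: ⌈(14·153)/209⌉ − ⌈(13·153)/209⌉ = ⌈2142/209⌉ − ⌈1989/209⌉ = 11 − 10 = 1
n=14: ⌈(15·153)/209⌉ − ⌈(14·153)/209⌉ = ⌈2295/209⌉ − ⌈2142/209⌉ = 11 − 11 = 0
n=15: ⌈(16·153)/209⌉ − ⌈(15·153)/209⌉ = ⌈2448/209⌉ − ⌈2295/209⌉ = 12 − 11 = 1
n=16: ⌈(17·153)/209⌉ − ⌈(16·153)/209⌉ = ⌈2601/209⌉ − ⌈2448/209⌉ = 13 − 12 = 1
n=17: ⌈(18·153)/209⌉ − ⌈(17·153)/209⌉ = ⌈2754/209⌉ − ⌈2601/209⌉ = 14 − 13 = 1
n=18: ⌈(19·153)/209⌉ − ⌈(18·153)/209⌉ = ⌈2907/209⌉ − ⌈2754/209⌉ = 14 − 14 = 0
n=19: ⌈(20·153)/209⌉ − ⌈(19·153)/209⌉ = ⌈3060/209⌉ − ⌈2907/209⌉ = 15 − 14 = 1
n=20: ⌈(21·153)/209⌉ − ⌈(20·153)/209⌉ = ⌈3213/209⌉ − ⌈3060/209⌉ = 16 − 15 = 1
n=21: ⌈(22·153)/209⌉ − ⌈(21·153)/209⌉ = ⌈3366/209⌉ − ⌈3213/209⌉ = 17 − 16 = 1
n=22: ⌈(23·153)/209⌉ − ⌈(22·153)/209⌉ = ⌈3519/209⌉ − ⌈3366/209⌉ = 17 − 17 = 0
n=23: ⌈(24·153)/209⌉ − ⌈(23·153)/209⌉ = ⌈3672/209⌉ − ⌈3519/209⌉ = 18 − 17 = 1
n=24: ⌈(25·153)/209⌉ − ⌈(24·153)/209⌉ = ⌈3825/209⌉ − ⌈3672/209⌉ = 19 − 18 = 1
n=25: ⌈(26·153)/209⌉ − ⌈(25·153)/209⌉ = ⌈3978/209⌉ − ⌈3825/209⌉ = 20 − 19 = 1
n=26: ⌈(27·153)/209⌉ − ⌈(26·153)/209⌉ = ⌈4131/209⌉ − ⌈3978/209⌉ = 20 − 20 = 0
n=27: ⌈(28·153)/209⌉ − ⌈(27·153)/209⌉ = ⌈4284/209⌉ − ⌈4131/209⌉ = 21 − 20 = 1
n=28: ⌈(29·153)/209⌉ − ⌈(28·153)/209⌉ = ⌈4437/209⌉ − ⌈4284/209⌉ = 22 − 21 = 1
n=29: ⌈(30·153)/209⌉ − ⌈(29·153)/209⌉ = ⌈4590/209⌉ − ⌈4437/209⌉ = 22 − 22 = 0
n=30: ⌈(31·153)/209⌉ − ⌈(30·153)/209⌉ = ⌈4743/209⌉ − ⌈4590/209⌉ = 23 − 22 = 1
n=31: ⌈(32·153)/209⌉ − ⌈(31·153)/209⌉ = ⌈4896/209⌉ − ⌈4743/209⌉ = 24 − 23 = 1
n=32: ⌈(33·153)/209⌉ − ⌈(32·153)/209⌉ = ⌈5049/209⌉ − ⌈4896/209⌉ = 25 − 24 = 1
n=33: ⌈(34·153)/209⌉ − ⌈(33·153)/209⌉ = ⌈5202/209⌉ − ⌈5049/209⌉ = 25 − 25 = 0
n=34: ⌈(35·153)/209⌉ − ⌈(34·153)/209⌉ = ⌈5355/209⌉ − ⌈5202/209⌉ = 26 − 25 = 1
n=35: ⌈(36·153)/209⌉ − ⌈(35·153)/209⌉ = ⌈5508/209⌉ − ⌈5355/209⌉ = 27 − 26 = 1
n=36: ⌈(37·153)/209⌉ − ⌈(36·153)/209⌉ = ⌈5661/209⌉ − ⌈5508/209⌉ = 28 − 27 = 1
n=37: ⌈(38·153)/209⌉ − ⌈(37·153)/209⌉ = ⌈5814/209⌉ − ⌈5661/209⌉ = 28 − 28 = 0
n=38: ⌈(39·153)/209⌉ − ⌈(38·153)/209⌉ = ⌈5967/209⌉ − ⌈5814/209⌉ = 29 − 28 = 1
n=39: ⌈(40·153)/209⌉ − ⌈(39·153)/209⌉ = ⌈6120/209⌉ − ⌈5967/209⌉ = 30 − 29 = 1
n=40: ⌈(41·153)/209⌉ − ⌈(40·153)/209⌉ = ⌈6273/209⌉ − ⌈6120/209⌉ = 31 − 30 = 1
n=41: ⌈(42·153)/209⌉ − ⌈(41·153)/209⌉ = ⌈6426/209⌉ − ⌈6273/209⌉ = 31 − 31 = 0
n=42: ⌈(43·153)/209⌉ − ⌈(42·153)/209⌉ = ⌈6579/209⌉ − ⌈6426/209⌉ = 32 − 31 = 1
n=43: ⌈(44·153)/209⌉ − ⌈(43·153)/209⌉ = ⌈6732/209⌉ − ⌈6579/209⌉ = 33 − 32 = 1
n=44: ⌈(45·153)/209⌉ − ⌈(44·153)/209⌉ = ⌈6885/209⌉ − ⌈6732/209⌉ = 33 − 33 = 0
n=45: ⌈(46·153)/209⌉ − ⌈(45·153)/209⌉ = ⌈7038/209⌉ − ⌈6885/209⌉ = 34 − 33 = 1
n=46: ⌈(47·153)/209⌉ − ⌈(46·153)/209⌉ = ⌈7191/209⌉ − ⌈7038/209⌉ = 35 − 34 = 1
n=47: ⌈(48·153)/209⌉ − ⌈(47·153)/209⌉ = ⌈7344/209⌉ − ⌈7191/209⌉ = 36 − 35 = 1
n=48: ⌈(49·153)/209⌉ − ⌈(48·153)/209⌉ = ⌈7497/209⌉ − ⌈7344/209⌉ = 36 − 36 = 0
n=49: ⌈(50·153)/209⌉ − ⌈(49·153)/209⌉ = ⌈7650/209⌉ − ⌈7497/209⌉ = 37 − 36 = 1
n=50: ⌈(51·153)/209⌉ − ⌈(50·153)/209⌉ = ⌈7803/209⌉ − ⌈7650/209⌉ = 38 − 37 = 1
n=51: ⌈(52·153)/209⌉ − ⌈(51·153)/209⌉ = ⌈7956/209⌉ − ⌈7803/209⌉ = 39 − 38 = 1
n=52: ⌈(53·153)/209⌉ − ⌈(52·153)/209⌉ = ⌈8109/209⌉ − ⌈7956/209⌉ = 39 − 39 = 0
n=53: ⌈(54·153)/209⌉ − ⌈(53·153)/209⌉ = ⌈8262/209⌉ − ⌈8109/209⌉ = 40 − 39 = 1
n=54: ⌈(55·153)/209⌉ − ⌈(54·153)/209⌉ = ⌈8415/209⌉ − ⌈8262/209⌉ = 41 − 40 = 1
n=55: ⌈(56·153)/209⌉ − ⌈(55·153)/209⌉ = ⌈8568/209⌉ − ⌈8415/209⌉ = 41 − 41 = 0
n=56: ⌈(57·153)/209⌉ − ⌈(56·153)/209⌉ = ⌈8721/209⌉ − ⌈8568/209⌉ = 42 − 41 = 1
n=57: ⌈(58·153)/209⌉ − ⌈(57·153)/209⌉ = ⌈8874/209⌉ − ⌈8721/209⌉ = 43 − 42 = 1
n=58: ⌈(59·153)/209⌉ − ⌈(58·153)/209⌉ = ⌈9027/209⌉ − ⌈8874/209⌉ = 44 − 43 = 1
n=59: ⌈(60·153)/209⌉ − ⌈(59·153)/209⌉ = ⌈9180/209⌉ − ⌈9027/209⌉ = 44 − 44 = 0
n=60: ⌈(61·153)/209⌉ − ⌈(60·153)/209⌉ = ⌈9333/209⌉ − ⌈9180/209⌉ = 45 − 44 = 1
n=61: ⌈(62·153)/209⌉ − ⌈(61·153)/209⌉ = ⌈9486/209⌉ − ⌈9333/209⌉ = 46 − 45 = 1
n=62: ⌈(63·153)/209⌉ − ⌈(62·153)/209⌉ = ⌈9639/209⌉ − ⌈9486/209⌉ = 47 − 46 = 1


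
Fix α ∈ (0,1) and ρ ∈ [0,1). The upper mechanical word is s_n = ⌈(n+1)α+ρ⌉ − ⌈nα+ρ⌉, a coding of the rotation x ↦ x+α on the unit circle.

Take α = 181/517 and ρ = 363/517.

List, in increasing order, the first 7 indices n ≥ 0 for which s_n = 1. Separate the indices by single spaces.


0 3 6 9 12 15 17

n=0: ⌈544/517⌉−⌈363/517⌉ = 2−1 = 1  ← one
n=1: ⌈725/517⌉−⌈544/517⌉ = 2−2 = 0
n=2: ⌈906/517⌉−⌈725/517⌉ = 2−2 = 0
n=3: ⌈1087/517⌉−⌈906/517⌉ = 3−2 = 1  ← one
n=4: ⌈1268/517⌉−⌈1087/517⌉ = 3−3 = 0
n=5: ⌈1449/517⌉−⌈1268/517⌉ = 3−3 = 0
n=6: ⌈1630/517⌉−⌈1449/517⌉ = 4−3 = 1  ← one
n=7: ⌈1811/517⌉−⌈1630/517⌉ = 4−4 = 0
n=8: ⌈1992/517⌉−⌈1811/517⌉ = 4−4 = 0
n=9: ⌈2173/517⌉−⌈1992/517⌉ = 5−4 = 1  ← one
n=10: ⌈2354/517⌉−⌈2173/517⌉ = 5−5 = 0
n=11: ⌈2535/517⌉−⌈2354/517⌉ = 5−5 = 0
n=12: ⌈2716/517⌉−⌈2535/517⌉ = 6−5 = 1  ← one
n=13: ⌈2897/517⌉−⌈2716/517⌉ = 6−6 = 0
n=14: ⌈3078/517⌉−⌈2897/517⌉ = 6−6 = 0
n=15: ⌈3259/517⌉−⌈3078/517⌉ = 7−6 = 1  ← one
n=16: ⌈3440/517⌉−⌈3259/517⌉ = 7−7 = 0
n=17: ⌈3621/517⌉−⌈3440/517⌉ = 8−7 = 1  ← one
positions of the first 7 ones: 0 3 6 9 12 15 17


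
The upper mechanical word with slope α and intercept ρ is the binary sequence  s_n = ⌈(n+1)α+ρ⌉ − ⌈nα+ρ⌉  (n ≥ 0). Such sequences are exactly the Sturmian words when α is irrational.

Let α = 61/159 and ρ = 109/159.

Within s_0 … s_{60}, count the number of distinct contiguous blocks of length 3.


t_n = ⌈(n·61+109)/159⌉ for n = 0 … 61:
  n=0…9: ⌈109/159⌉=1 ⌈170/159⌉=2 ⌈231/159⌉=2 ⌈292/159⌉=2 ⌈353/159⌉=3 ⌈414/159⌉=3 ⌈475/159⌉=3 ⌈536/159⌉=4 ⌈597/159⌉=4 ⌈658/159⌉=5
  n=10…19: ⌈719/159⌉=5 ⌈780/159⌉=5 ⌈841/159⌉=6 ⌈902/159⌉=6 ⌈963/159⌉=7 ⌈1024/159⌉=7 ⌈1085/159⌉=7 ⌈1146/159⌉=8 ⌈1207/159⌉=8 ⌈1268/159⌉=8
  n=20…29: ⌈1329/159⌉=9 ⌈1390/159⌉=9 ⌈1451/159⌉=10 ⌈1512/159⌉=10 ⌈1573/159⌉=10 ⌈1634/159⌉=11 ⌈1695/159⌉=11 ⌈1756/159⌉=12 ⌈1817/159⌉=12 ⌈1878/159⌉=12
  n=30…39: ⌈1939/159⌉=13 ⌈2000/159⌉=13 ⌈2061/159⌉=13 ⌈2122/159⌉=14 ⌈2183/159⌉=14 ⌈2244/159⌉=15 ⌈2305/159⌉=15 ⌈2366/159⌉=15 ⌈2427/159⌉=16 ⌈2488/159⌉=16
  n=40…49: ⌈2549/159⌉=17 ⌈2610/159⌉=17 ⌈2671/159⌉=17 ⌈2732/159⌉=18 ⌈2793/159⌉=18 ⌈2854/159⌉=18 ⌈2915/159⌉=19 ⌈2976/159⌉=19 ⌈3037/159⌉=20 ⌈3098/159⌉=20
  n=50…59: ⌈3159/159⌉=20 ⌈3220/159⌉=21 ⌈3281/159⌉=21 ⌈3342/159⌉=22 ⌈3403/159⌉=22 ⌈3464/159⌉=22 ⌈3525/159⌉=23 ⌈3586/159⌉=23 ⌈3647/159⌉=23 ⌈3708/159⌉=24
  n=60…61: ⌈3769/159⌉=24 ⌈3830/159⌉=25
s_n = t_(n+1) − t_n for n = 0 … 60 gives
prefix = 1001001010010100100101001010010010100101001001010010100100101
slide a length-3 window over [0..2] … [58..60] (59 windows); first occurrence of each distinct factor:
  [  0..  2] 100
  [  1..  3] 001
  [  2..  4] 010
  [  6..  8] 101
  (the other 55 windows repeat one of these)
distinct factors: {001, 010, 100, 101}
count = 4  (Sturmian bound for length 3 is 4)

4


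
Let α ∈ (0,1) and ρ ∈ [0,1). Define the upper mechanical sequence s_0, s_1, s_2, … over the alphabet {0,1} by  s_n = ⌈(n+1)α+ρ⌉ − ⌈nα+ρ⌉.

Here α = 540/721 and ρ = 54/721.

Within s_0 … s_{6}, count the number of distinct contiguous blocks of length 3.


t_n = ⌈(n·540+54)/721⌉ for n = 0 … 7:
  n=0…7: ⌈54/721⌉=1 ⌈594/721⌉=1 ⌈1134/721⌉=2 ⌈1674/721⌉=3 ⌈2214/721⌉=4 ⌈2754/721⌉=4 ⌈3294/721⌉=5 ⌈3834/721⌉=6
s_n = t_(n+1) − t_n for n = 0 … 6 gives
prefix = 0111011
slide a length-3 window over [0..2] … [4..6] (5 windows); first occurrence of each distinct factor:
  [  0..  2] 011
  [  1..  3] 111
  [  2..  4] 110
  [  3..  5] 101
  (the other 1 window repeats one of these)
distinct factors: {011, 101, 110, 111}
count = 4  (Sturmian bound for length 3 is 4)

4


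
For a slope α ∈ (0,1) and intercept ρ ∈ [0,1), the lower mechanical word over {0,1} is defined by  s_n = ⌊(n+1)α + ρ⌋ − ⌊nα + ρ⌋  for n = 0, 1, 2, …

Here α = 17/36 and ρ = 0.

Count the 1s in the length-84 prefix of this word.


39

#1s = Σ_{n=0}^{83} s_n = Σ_{n=0}^{83} (⌊(n+1)α+ρ⌋ − ⌊nα+ρ⌋)
the sum telescopes: every ⌊nα+ρ⌋ with 0 < n < 84 appears once with + and once with −, leaving ⌊84α+ρ⌋ − ⌊0·α+ρ⌋
84α + ρ = (84·17) / 36 = 1428/36
ρ = 0/36
⌊1428/36⌋ = 39,  ⌊0/36⌋ = 0
#1s = 39 − 0 = 39


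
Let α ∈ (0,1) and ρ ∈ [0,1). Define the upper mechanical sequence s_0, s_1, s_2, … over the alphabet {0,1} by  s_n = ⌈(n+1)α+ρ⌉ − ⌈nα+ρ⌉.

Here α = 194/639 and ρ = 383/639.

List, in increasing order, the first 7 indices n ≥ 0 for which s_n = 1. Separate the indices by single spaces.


n=0: ⌈577/639⌉−⌈383/639⌉ = 1−1 = 0
n=1: ⌈771/639⌉−⌈577/639⌉ = 2−1 = 1  ← one
n=2: ⌈965/639⌉−⌈771/639⌉ = 2−2 = 0
n=3: ⌈1159/639⌉−⌈965/639⌉ = 2−2 = 0
n=4: ⌈1353/639⌉−⌈1159/639⌉ = 3−2 = 1  ← one
n=5: ⌈1547/639⌉−⌈1353/639⌉ = 3−3 = 0
n=6: ⌈1741/639⌉−⌈1547/639⌉ = 3−3 = 0
n=7: ⌈1935/639⌉−⌈1741/639⌉ = 4−3 = 1  ← one
n=8: ⌈2129/639⌉−⌈1935/639⌉ = 4−4 = 0
n=9: ⌈2323/639⌉−⌈2129/639⌉ = 4−4 = 0
n=10: ⌈2517/639⌉−⌈2323/639⌉ = 4−4 = 0
n=11: ⌈2711/639⌉−⌈2517/639⌉ = 5−4 = 1  ← one
n=12: ⌈2905/639⌉−⌈2711/639⌉ = 5−5 = 0
n=13: ⌈3099/639⌉−⌈2905/639⌉ = 5−5 = 0
n=14: ⌈3293/639⌉−⌈3099/639⌉ = 6−5 = 1  ← one
n=15: ⌈3487/639⌉−⌈3293/639⌉ = 6−6 = 0
n=16: ⌈3681/639⌉−⌈3487/639⌉ = 6−6 = 0
n=17: ⌈3875/639⌉−⌈3681/639⌉ = 7−6 = 1  ← one
n=18: ⌈4069/639⌉−⌈3875/639⌉ = 7−7 = 0
n=19: ⌈4263/639⌉−⌈4069/639⌉ = 7−7 = 0
n=20: ⌈4457/639⌉−⌈4263/639⌉ = 7−7 = 0
n=21: ⌈4651/639⌉−⌈4457/639⌉ = 8−7 = 1  ← one
positions of the first 7 ones: 1 4 7 11 14 17 21

1 4 7 11 14 17 21


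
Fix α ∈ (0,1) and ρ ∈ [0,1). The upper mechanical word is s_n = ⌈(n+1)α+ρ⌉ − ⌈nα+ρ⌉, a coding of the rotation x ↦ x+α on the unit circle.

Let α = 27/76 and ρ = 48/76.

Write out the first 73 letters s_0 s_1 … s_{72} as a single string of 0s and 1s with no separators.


n=0: ⌈(1·27+48)/76⌉ − ⌈(0·27+48)/76⌉ = ⌈75/76⌉ − ⌈48/76⌉ = 1 − 1 = 0
n=1: ⌈(2·27+48)/76⌉ − ⌈(1·27+48)/76⌉ = ⌈102/76⌉ − ⌈75/76⌉ = 2 − 1 = 1
n=2: ⌈(3·27+48)/76⌉ − ⌈(2·27+48)/76⌉ = ⌈129/76⌉ − ⌈102/76⌉ = 2 − 2 = 0
n=3: ⌈(4·27+48)/76⌉ − ⌈(3·27+48)/76⌉ = ⌈156/76⌉ − ⌈129/76⌉ = 3 − 2 = 1
n=4: ⌈(5·27+48)/76⌉ − ⌈(4·27+48)/76⌉ = ⌈183/76⌉ − ⌈156/76⌉ = 3 − 3 = 0
n=5: ⌈(6·27+48)/76⌉ − ⌈(5·27+48)/76⌉ = ⌈210/76⌉ − ⌈183/76⌉ = 3 − 3 = 0
n=6: ⌈(7·27+48)/76⌉ − ⌈(6·27+48)/76⌉ = ⌈237/76⌉ − ⌈210/76⌉ = 4 − 3 = 1
n=7: ⌈(8·27+48)/76⌉ − ⌈(7·27+48)/76⌉ = ⌈264/76⌉ − ⌈237/76⌉ = 4 − 4 = 0
n=8: ⌈(9·27+48)/76⌉ − ⌈(8·27+48)/76⌉ = ⌈291/76⌉ − ⌈264/76⌉ = 4 − 4 = 0
n=9: ⌈(10·27+48)/76⌉ − ⌈(9·27+48)/76⌉ = ⌈318/76⌉ − ⌈291/76⌉ = 5 − 4 = 1
n=10: ⌈(11·27+48)/76⌉ − ⌈(10·27+48)/76⌉ = ⌈345/76⌉ − ⌈318/76⌉ = 5 − 5 = 0
n=11: ⌈(12·27+48)/76⌉ − ⌈(11·27+48)/76⌉ = ⌈372/76⌉ − ⌈345/76⌉ = 5 − 5 = 0
n=12: ⌈(13·27+48)/76⌉ − ⌈(12·27+48)/76⌉ = ⌈399/76⌉ − ⌈372/76⌉ = 6 − 5 = 1
n=13: ⌈(14·27+48)/76⌉ − ⌈(13·27+48)/76⌉ = ⌈426/76⌉ − ⌈399/76⌉ = 6 − 6 = 0
n=14: ⌈(15·27+48)/76⌉ − ⌈(14·27+48)/76⌉ = ⌈453/76⌉ − ⌈426/76⌉ = 6 − 6 = 0
n=15: ⌈(16·27+48)/76⌉ − ⌈(15·27+48)/76⌉ = ⌈480/76⌉ − ⌈453/76⌉ = 7 − 6 = 1
n=16: ⌈(17·27+48)/76⌉ − ⌈(16·27+48)/76⌉ = ⌈507/76⌉ − ⌈480/76⌉ = 7 − 7 = 0
n=17: ⌈(18·27+48)/76⌉ − ⌈(17·27+48)/76⌉ = ⌈534/76⌉ − ⌈507/76⌉ = 8 − 7 = 1
n=18: ⌈(19·27+48)/76⌉ − ⌈(18·27+48)/76⌉ = ⌈561/76⌉ − ⌈534/76⌉ = 8 − 8 = 0
n=19: ⌈(20·27+48)/76⌉ − ⌈(19·27+48)/76⌉ = ⌈588/76⌉ − ⌈561/76⌉ = 8 − 8 = 0
n=20: ⌈(21·27+48)/76⌉ − ⌈(20·27+48)/76⌉ = ⌈615/76⌉ − ⌈588/76⌉ = 9 − 8 = 1
n=21: ⌈(22·27+48)/76⌉ − ⌈(21·27+48)/76⌉ = ⌈642/76⌉ − ⌈615/76⌉ = 9 − 9 = 0
n=22: ⌈(23·27+48)/76⌉ − ⌈(22·27+48)/76⌉ = ⌈669/76⌉ − ⌈642/76⌉ = 9 − 9 = 0
n=23: ⌈(24·27+48)/76⌉ − ⌈(23·27+48)/76⌉ = ⌈696/76⌉ − ⌈669/76⌉ = 10 − 9 = 1
n=24: ⌈(25·27+48)/76⌉ − ⌈(24·27+48)/76⌉ = ⌈723/76⌉ − ⌈696/76⌉ = 10 − 10 = 0
n=25: ⌈(26·27+48)/76⌉ − ⌈(25·27+48)/76⌉ = ⌈750/76⌉ − ⌈723/76⌉ = 10 − 10 = 0
n=26: ⌈(27·27+48)/76⌉ − ⌈(26·27+48)/76⌉ = ⌈777/76⌉ − ⌈750/76⌉ = 11 − 10 = 1
n=27: ⌈(28·27+48)/76⌉ − ⌈(27·27+48)/76⌉ = ⌈804/76⌉ − ⌈777/76⌉ = 11 − 11 = 0
n=28: ⌈(29·27+48)/76⌉ − ⌈(28·27+48)/76⌉ = ⌈831/76⌉ − ⌈804/76⌉ = 11 − 11 = 0
n=29: ⌈(30·27+48)/76⌉ − ⌈(29·27+48)/76⌉ = ⌈858/76⌉ − ⌈831/76⌉ = 12 − 11 = 1
n=30: ⌈(31·27+48)/76⌉ − ⌈(30·27+48)/76⌉ = ⌈885/76⌉ − ⌈858/76⌉ = 12 − 12 = 0
n=31: ⌈(32·27+48)/76⌉ − ⌈(31·27+48)/76⌉ = ⌈912/76⌉ − ⌈885/76⌉ = 12 − 12 = 0
n=32: ⌈(33·27+48)/76⌉ − ⌈(32·27+48)/76⌉ = ⌈939/76⌉ − ⌈912/76⌉ = 13 − 12 = 1
n=33: ⌈(34·27+48)/76⌉ − ⌈(33·27+48)/76⌉ = ⌈966/76⌉ − ⌈939/76⌉ = 13 − 13 = 0
n=34: ⌈(35·27+48)/76⌉ − ⌈(34·27+48)/76⌉ = ⌈993/76⌉ − ⌈966/76⌉ = 14 − 13 = 1
n=35: ⌈(36·27+48)/76⌉ − ⌈(35·27+48)/76⌉ = ⌈1020/76⌉ − ⌈993/76⌉ = 14 − 14 = 0
n=36: ⌈(37·27+48)/76⌉ − ⌈(36·27+48)/76⌉ = ⌈1047/76⌉ − ⌈1020/76⌉ = 14 − 14 = 0
n=37: ⌈(38·27+48)/76⌉ − ⌈(37·27+48)/76⌉ = ⌈1074/76⌉ − ⌈1047/76⌉ = 15 − 14 = 1
n=38: ⌈(39·27+48)/76⌉ − ⌈(38·27+48)/76⌉ = ⌈1101/76⌉ − ⌈1074/76⌉ = 15 − 15 = 0
n=39: ⌈(40·27+48)/76⌉ − ⌈(39·27+48)/76⌉ = ⌈1128/76⌉ − ⌈1101/76⌉ = 15 − 15 = 0
n=40: ⌈(41·27+48)/76⌉ − ⌈(40·27+48)/76⌉ = ⌈1155/76⌉ − ⌈1128/76⌉ = 16 − 15 = 1
n=41: ⌈(42·27+48)/76⌉ − ⌈(41·27+48)/76⌉ = ⌈1182/76⌉ − ⌈1155/76⌉ = 16 − 16 = 0
n=42: ⌈(43·27+48)/76⌉ − ⌈(42·27+48)/76⌉ = ⌈1209/76⌉ − ⌈1182/76⌉ = 16 − 16 = 0
n=43: ⌈(44·27+48)/76⌉ − ⌈(43·27+48)/76⌉ = ⌈1236/76⌉ − ⌈1209/76⌉ = 17 − 16 = 1
n=44: ⌈(45·27+48)/76⌉ − ⌈(44·27+48)/76⌉ = ⌈1263/76⌉ − ⌈1236/76⌉ = 17 − 17 = 0
n=45: ⌈(46·27+48)/76⌉ − ⌈(45·27+48)/76⌉ = ⌈1290/76⌉ − ⌈1263/76⌉ = 17 − 17 = 0
n=46: ⌈(47·27+48)/76⌉ − ⌈(46·27+48)/76⌉ = ⌈1317/76⌉ − ⌈1290/76⌉ = 18 − 17 = 1
n=47: ⌈(48·27+48)/76⌉ − ⌈(47·27+48)/76⌉ = ⌈1344/76⌉ − ⌈1317/76⌉ = 18 − 18 = 0
n=48: ⌈(49·27+48)/76⌉ − ⌈(48·27+48)/76⌉ = ⌈1371/76⌉ − ⌈1344/76⌉ = 19 − 18 = 1
n=49: ⌈(50·27+48)/76⌉ − ⌈(49·27+48)/76⌉ = ⌈1398/76⌉ − ⌈1371/76⌉ = 19 − 19 = 0
n=50: ⌈(51·27+48)/76⌉ − ⌈(50·27+48)/76⌉ = ⌈1425/76⌉ − ⌈1398/76⌉ = 19 − 19 = 0
n=51: ⌈(52·27+48)/76⌉ − ⌈(51·27+48)/76⌉ = ⌈1452/76⌉ − ⌈1425/76⌉ = 20 − 19 = 1
n=52: ⌈(53·27+48)/76⌉ − ⌈(52·27+48)/76⌉ = ⌈1479/76⌉ − ⌈1452/76⌉ = 20 − 20 = 0
n=53: ⌈(54·27+48)/76⌉ − ⌈(53·27+48)/76⌉ = ⌈1506/76⌉ − ⌈1479/76⌉ = 20 − 20 = 0
n=54: ⌈(55·27+48)/76⌉ − ⌈(54·27+48)/76⌉ = ⌈1533/76⌉ − ⌈1506/76⌉ = 21 − 20 = 1
n=55: ⌈(56·27+48)/76⌉ − ⌈(55·27+48)/76⌉ = ⌈1560/76⌉ − ⌈1533/76⌉ = 21 − 21 = 0
n=56: ⌈(57·27+48)/76⌉ − ⌈(56·27+48)/76⌉ = ⌈1587/76⌉ − ⌈1560/76⌉ = 21 − 21 = 0
n=57: ⌈(58·27+48)/76⌉ − ⌈(57·27+48)/76⌉ = ⌈1614/76⌉ − ⌈1587/76⌉ = 22 − 21 = 1
n=58: ⌈(59·27+48)/76⌉ − ⌈(58·27+48)/76⌉ = ⌈1641/76⌉ − ⌈1614/76⌉ = 22 − 22 = 0
n=59: ⌈(60·27+48)/76⌉ − ⌈(59·27+48)/76⌉ = ⌈1668/76⌉ − ⌈1641/76⌉ = 22 − 22 = 0
n=60: ⌈(61·27+48)/76⌉ − ⌈(60·27+48)/76⌉ = ⌈1695/76⌉ − ⌈1668/76⌉ = 23 − 22 = 1
n=61: ⌈(62·27+48)/76⌉ − ⌈(61·27+48)/76⌉ = ⌈1722/76⌉ − ⌈1695/76⌉ = 23 − 23 = 0
n=62: ⌈(63·27+48)/76⌉ − ⌈(62·27+48)/76⌉ = ⌈1749/76⌉ − ⌈1722/76⌉ = 24 − 23 = 1
n=63: ⌈(64·27+48)/76⌉ − ⌈(63·27+48)/76⌉ = ⌈1776/76⌉ − ⌈1749/76⌉ = 24 − 24 = 0
n=64: ⌈(65·27+48)/76⌉ − ⌈(64·27+48)/76⌉ = ⌈1803/76⌉ − ⌈1776/76⌉ = 24 − 24 = 0
n=65: ⌈(66·27+48)/76⌉ − ⌈(65·27+48)/76⌉ = ⌈1830/76⌉ − ⌈1803/76⌉ = 25 − 24 = 1
n=66: ⌈(67·27+48)/76⌉ − ⌈(66·27+48)/76⌉ = ⌈1857/76⌉ − ⌈1830/76⌉ = 25 − 25 = 0
n=67: ⌈(68·27+48)/76⌉ − ⌈(67·27+48)/76⌉ = ⌈1884/76⌉ − ⌈1857/76⌉ = 25 − 25 = 0
n=68: ⌈(69·27+48)/76⌉ − ⌈(68·27+48)/76⌉ = ⌈1911/76⌉ − ⌈1884/76⌉ = 26 − 25 = 1
n=69: ⌈(70·27+48)/76⌉ − ⌈(69·27+48)/76⌉ = ⌈1938/76⌉ − ⌈1911/76⌉ = 26 − 26 = 0
n=70: ⌈(71·27+48)/76⌉ − ⌈(70·27+48)/76⌉ = ⌈1965/76⌉ − ⌈1938/76⌉ = 26 − 26 = 0
n=71: ⌈(72·27+48)/76⌉ − ⌈(71·27+48)/76⌉ = ⌈1992/76⌉ − ⌈1965/76⌉ = 27 − 26 = 1
n=72: ⌈(73·27+48)/76⌉ − ⌈(72·27+48)/76⌉ = ⌈2019/76⌉ − ⌈1992/76⌉ = 27 − 27 = 0

0101001001001001010010010010010010100100100100101001001001001010010010010


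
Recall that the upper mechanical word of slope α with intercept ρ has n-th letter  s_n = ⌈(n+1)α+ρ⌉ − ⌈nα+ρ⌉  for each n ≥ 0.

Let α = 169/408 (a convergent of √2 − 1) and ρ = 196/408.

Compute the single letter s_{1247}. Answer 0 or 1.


(n+1)α + ρ = (1248·169 + 196) / 408 = 211108/408
nα + ρ     = (1247·169 + 196) / 408 = 210939/408
⌈211108/408⌉ = 518,  ⌈210939/408⌉ = 518
s_{1247} = 518 − 518 = 0

0


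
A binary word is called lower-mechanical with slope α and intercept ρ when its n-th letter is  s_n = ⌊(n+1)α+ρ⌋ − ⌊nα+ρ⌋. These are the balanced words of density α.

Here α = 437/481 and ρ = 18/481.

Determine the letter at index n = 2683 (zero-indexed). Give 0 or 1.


1

(n+1)α + ρ = (2684·437 + 18) / 481 = 1172926/481
nα + ρ     = (2683·437 + 18) / 481 = 1172489/481
⌊1172926/481⌋ = 2438,  ⌊1172489/481⌋ = 2437
s_{2683} = 2438 − 2437 = 1


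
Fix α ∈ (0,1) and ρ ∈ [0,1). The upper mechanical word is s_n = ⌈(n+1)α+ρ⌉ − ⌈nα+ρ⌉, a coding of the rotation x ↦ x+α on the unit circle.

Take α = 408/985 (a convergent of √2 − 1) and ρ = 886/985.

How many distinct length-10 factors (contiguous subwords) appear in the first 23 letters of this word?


11

t_n = ⌈(n·408+886)/985⌉ for n = 0 … 23:
  n=0…9: ⌈886/985⌉=1 ⌈1294/985⌉=2 ⌈1702/985⌉=2 ⌈2110/985⌉=3 ⌈2518/985⌉=3 ⌈2926/985⌉=3 ⌈3334/985⌉=4 ⌈3742/985⌉=4 ⌈4150/985⌉=5 ⌈4558/985⌉=5
  n=10…19: ⌈4966/985⌉=6 ⌈5374/985⌉=6 ⌈5782/985⌉=6 ⌈6190/985⌉=7 ⌈6598/985⌉=7 ⌈7006/985⌉=8 ⌈7414/985⌉=8 ⌈7822/985⌉=8 ⌈8230/985⌉=9 ⌈8638/985⌉=9
  n=20…23: ⌈9046/985⌉=10 ⌈9454/985⌉=10 ⌈9862/985⌉=11 ⌈10270/985⌉=11
s_n = t_(n+1) − t_n for n = 0 … 22 gives
prefix = 10100101010010100101010
slide a length-10 window over [0..9] … [13..22] (14 windows); first occurrence of each distinct factor:
  [  0..  9] 1010010101
  [  1.. 10] 0100101010
  [  2.. 11] 1001010100
  [  3.. 12] 0010101001
  [  4.. 13] 0101010010
  [  5.. 14] 1010100101
  [  6.. 15] 0101001010
  [  7.. 16] 1010010100
  [  8.. 17] 0100101001
  [  9.. 18] 1001010010
  [ 10.. 19] 0010100101
  (the other 3 windows repeat one of these)
distinct factors: {0010100101, 0010101001, 0100101001, 0100101010, 0101001010, 0101010010, 1001010010, 1001010100, 1010010100, 1010010101, 1010100101}
count = 11  (Sturmian bound for length 10 is 11)


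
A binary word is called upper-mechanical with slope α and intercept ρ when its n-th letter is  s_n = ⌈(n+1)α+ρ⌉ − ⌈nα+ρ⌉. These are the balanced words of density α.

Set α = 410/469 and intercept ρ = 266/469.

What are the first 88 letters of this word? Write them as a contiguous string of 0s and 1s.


1111011111110111111101111111011111110111111101111111011111110111111101111111011111101111

n=0: ⌈(1·410+266)/469⌉ − ⌈(0·410+266)/469⌉ = ⌈676/469⌉ − ⌈266/469⌉ = 2 − 1 = 1
n=1: ⌈(2·410+266)/469⌉ − ⌈(1·410+266)/469⌉ = ⌈1086/469⌉ − ⌈676/469⌉ = 3 − 2 = 1
n=2: ⌈(3·410+266)/469⌉ − ⌈(2·410+266)/469⌉ = ⌈1496/469⌉ − ⌈1086/469⌉ = 4 − 3 = 1
n=3: ⌈(4·410+266)/469⌉ − ⌈(3·410+266)/469⌉ = ⌈1906/469⌉ − ⌈1496/469⌉ = 5 − 4 = 1
n=4: ⌈(5·410+266)/469⌉ − ⌈(4·410+266)/469⌉ = ⌈2316/469⌉ − ⌈1906/469⌉ = 5 − 5 = 0
n=5: ⌈(6·410+266)/469⌉ − ⌈(5·410+266)/469⌉ = ⌈2726/469⌉ − ⌈2316/469⌉ = 6 − 5 = 1
n=6: ⌈(7·410+266)/469⌉ − ⌈(6·410+266)/469⌉ = ⌈3136/469⌉ − ⌈2726/469⌉ = 7 − 6 = 1
n=7: ⌈(8·410+266)/469⌉ − ⌈(7·410+266)/469⌉ = ⌈3546/469⌉ − ⌈3136/469⌉ = 8 − 7 = 1
n=8: ⌈(9·410+266)/469⌉ − ⌈(8·410+266)/469⌉ = ⌈3956/469⌉ − ⌈3546/469⌉ = 9 − 8 = 1
n=9: ⌈(10·410+266)/469⌉ − ⌈(9·410+266)/469⌉ = ⌈4366/469⌉ − ⌈3956/469⌉ = 10 − 9 = 1
n=10: ⌈(11·410+266)/469⌉ − ⌈(10·410+266)/469⌉ = ⌈4776/469⌉ − ⌈4366/469⌉ = 11 − 10 = 1
n=11: ⌈(12·410+266)/469⌉ − ⌈(11·410+266)/469⌉ = ⌈5186/469⌉ − ⌈4776/469⌉ = 12 − 11 = 1
n=12: ⌈(13·410+266)/469⌉ − ⌈(12·410+266)/469⌉ = ⌈5596/469⌉ − ⌈5186/469⌉ = 12 − 12 = 0
n=13: ⌈(14·410+266)/469⌉ − ⌈(13·410+266)/469⌉ = ⌈6006/469⌉ − ⌈5596/469⌉ = 13 − 12 = 1
n=14: ⌈(15·410+266)/469⌉ − ⌈(14·410+266)/469⌉ = ⌈6416/469⌉ − ⌈6006/469⌉ = 14 − 13 = 1
n=15: ⌈(16·410+266)/469⌉ − ⌈(15·410+266)/469⌉ = ⌈6826/469⌉ − ⌈6416/469⌉ = 15 − 14 = 1
n=16: ⌈(17·410+266)/469⌉ − ⌈(16·410+266)/469⌉ = ⌈7236/469⌉ − ⌈6826/469⌉ = 16 − 15 = 1
n=17: ⌈(18·410+266)/469⌉ − ⌈(17·410+266)/469⌉ = ⌈7646/469⌉ − ⌈7236/469⌉ = 17 − 16 = 1
n=18: ⌈(19·410+266)/469⌉ − ⌈(18·410+266)/469⌉ = ⌈8056/469⌉ − ⌈7646/469⌉ = 18 − 17 = 1
n=19: ⌈(20·410+266)/469⌉ − ⌈(19·410+266)/469⌉ = ⌈8466/469⌉ − ⌈8056/469⌉ = 19 − 18 = 1
n=20: ⌈(21·410+266)/469⌉ − ⌈(20·410+266)/469⌉ = ⌈8876/469⌉ − ⌈8466/469⌉ = 19 − 19 = 0
n=21: ⌈(22·410+266)/469⌉ − ⌈(21·410+266)/469⌉ = ⌈9286/469⌉ − ⌈8876/469⌉ = 20 − 19 = 1
n=22: ⌈(23·410+266)/469⌉ − ⌈(22·410+266)/469⌉ = ⌈9696/469⌉ − ⌈9286/469⌉ = 21 − 20 = 1
n=23: ⌈(24·410+266)/469⌉ − ⌈(23·410+266)/469⌉ = ⌈10106/469⌉ − ⌈9696/469⌉ = 22 − 21 = 1
n=24: ⌈(25·410+266)/469⌉ − ⌈(24·410+266)/469⌉ = ⌈10516/469⌉ − ⌈10106/469⌉ = 23 − 22 = 1
n=25: ⌈(26·410+266)/469⌉ − ⌈(25·410+266)/469⌉ = ⌈10926/469⌉ − ⌈10516/469⌉ = 24 − 23 = 1
n=26: ⌈(27·410+266)/469⌉ − ⌈(26·410+266)/469⌉ = ⌈11336/469⌉ − ⌈10926/469⌉ = 25 − 24 = 1
n=27: ⌈(28·410+266)/469⌉ − ⌈(27·410+266)/469⌉ = ⌈11746/469⌉ − ⌈11336/469⌉ = 26 − 25 = 1
n=28: ⌈(29·410+266)/469⌉ − ⌈(28·410+266)/469⌉ = ⌈12156/469⌉ − ⌈11746/469⌉ = 26 − 26 = 0
n=29: ⌈(30·410+266)/469⌉ − ⌈(29·410+266)/469⌉ = ⌈12566/469⌉ − ⌈12156/469⌉ = 27 − 26 = 1
n=30: ⌈(31·410+266)/469⌉ − ⌈(30·410+266)/469⌉ = ⌈12976/469⌉ − ⌈12566/469⌉ = 28 − 27 = 1
n=31: ⌈(32·410+266)/469⌉ − ⌈(31·410+266)/469⌉ = ⌈13386/469⌉ − ⌈12976/469⌉ = 29 − 28 = 1
n=32: ⌈(33·410+266)/469⌉ − ⌈(32·410+266)/469⌉ = ⌈13796/469⌉ − ⌈13386/469⌉ = 30 − 29 = 1
n=33: ⌈(34·410+266)/469⌉ − ⌈(33·410+266)/469⌉ = ⌈14206/469⌉ − ⌈13796/469⌉ = 31 − 30 = 1
n=34: ⌈(35·410+266)/469⌉ − ⌈(34·410+266)/469⌉ = ⌈14616/469⌉ − ⌈14206/469⌉ = 32 − 31 = 1
n=35: ⌈(36·410+266)/469⌉ − ⌈(35·410+266)/469⌉ = ⌈15026/469⌉ − ⌈14616/469⌉ = 33 − 32 = 1
n=36: ⌈(37·410+266)/469⌉ − ⌈(36·410+266)/469⌉ = ⌈15436/469⌉ − ⌈15026/469⌉ = 33 − 33 = 0
n=37: ⌈(38·410+266)/469⌉ − ⌈(37·410+266)/469⌉ = ⌈15846/469⌉ − ⌈15436/469⌉ = 34 − 33 = 1
n=38: ⌈(39·410+266)/469⌉ − ⌈(38·410+266)/469⌉ = ⌈16256/469⌉ − ⌈15846/469⌉ = 35 − 34 = 1
n=39: ⌈(40·410+266)/469⌉ − ⌈(39·410+266)/469⌉ = ⌈16666/469⌉ − ⌈16256/469⌉ = 36 − 35 = 1
n=40: ⌈(41·410+266)/469⌉ − ⌈(40·410+266)/469⌉ = ⌈17076/469⌉ − ⌈16666/469⌉ = 37 − 36 = 1
n=41: ⌈(42·410+266)/469⌉ − ⌈(41·410+266)/469⌉ = ⌈17486/469⌉ − ⌈17076/469⌉ = 38 − 37 = 1
n=42: ⌈(43·410+266)/469⌉ − ⌈(42·410+266)/469⌉ = ⌈17896/469⌉ − ⌈17486/469⌉ = 39 − 38 = 1
n=43: ⌈(44·410+266)/469⌉ − ⌈(43·410+266)/469⌉ = ⌈18306/469⌉ − ⌈17896/469⌉ = 40 − 39 = 1
n=44: ⌈(45·410+266)/469⌉ − ⌈(44·410+266)/469⌉ = ⌈18716/469⌉ − ⌈18306/469⌉ = 40 − 40 = 0
n=45: ⌈(46·410+266)/469⌉ − ⌈(45·410+266)/469⌉ = ⌈19126/469⌉ − ⌈18716/469⌉ = 41 − 40 = 1
n=46: ⌈(47·410+266)/469⌉ − ⌈(46·410+266)/469⌉ = ⌈19536/469⌉ − ⌈19126/469⌉ = 42 − 41 = 1
n=47: ⌈(48·410+266)/469⌉ − ⌈(47·410+266)/469⌉ = ⌈19946/469⌉ − ⌈19536/469⌉ = 43 − 42 = 1
n=48: ⌈(49·410+266)/469⌉ − ⌈(48·410+266)/469⌉ = ⌈20356/469⌉ − ⌈19946/469⌉ = 44 − 43 = 1
n=49: ⌈(50·410+266)/469⌉ − ⌈(49·410+266)/469⌉ = ⌈20766/469⌉ − ⌈20356/469⌉ = 45 − 44 = 1
n=50: ⌈(51·410+266)/469⌉ − ⌈(50·410+266)/469⌉ = ⌈21176/469⌉ − ⌈20766/469⌉ = 46 − 45 = 1
n=51: ⌈(52·410+266)/469⌉ − ⌈(51·410+266)/469⌉ = ⌈21586/469⌉ − ⌈21176/469⌉ = 47 − 46 = 1
n=52: ⌈(53·410+266)/469⌉ − ⌈(52·410+266)/469⌉ = ⌈21996/469⌉ − ⌈21586/469⌉ = 47 − 47 = 0
n=53: ⌈(54·410+266)/469⌉ − ⌈(53·410+266)/469⌉ = ⌈22406/469⌉ − ⌈21996/469⌉ = 48 − 47 = 1
n=54: ⌈(55·410+266)/469⌉ − ⌈(54·410+266)/469⌉ = ⌈22816/469⌉ − ⌈22406/469⌉ = 49 − 48 = 1
n=55: ⌈(56·410+266)/469⌉ − ⌈(55·410+266)/469⌉ = ⌈23226/469⌉ − ⌈22816/469⌉ = 50 − 49 = 1
n=56: ⌈(57·410+266)/469⌉ − ⌈(56·410+266)/469⌉ = ⌈23636/469⌉ − ⌈23226/469⌉ = 51 − 50 = 1
n=57: ⌈(58·410+266)/469⌉ − ⌈(57·410+266)/469⌉ = ⌈24046/469⌉ − ⌈23636/469⌉ = 52 − 51 = 1
n=58: ⌈(59·410+266)/469⌉ − ⌈(58·410+266)/469⌉ = ⌈24456/469⌉ − ⌈24046/469⌉ = 53 − 52 = 1
n=59: ⌈(60·410+266)/469⌉ − ⌈(59·410+266)/469⌉ = ⌈24866/469⌉ − ⌈24456/469⌉ = 54 − 53 = 1
n=60: ⌈(61·410+266)/469⌉ − ⌈(60·410+266)/469⌉ = ⌈25276/469⌉ − ⌈24866/469⌉ = 54 − 54 = 0
n=61: ⌈(62·410+266)/469⌉ − ⌈(61·410+266)/469⌉ = ⌈25686/469⌉ − ⌈25276/469⌉ = 55 − 54 = 1
n=62: ⌈(63·410+266)/469⌉ − ⌈(62·410+266)/469⌉ = ⌈26096/469⌉ − ⌈25686/469⌉ = 56 − 55 = 1
n=63: ⌈(64·410+266)/469⌉ − ⌈(63·410+266)/469⌉ = ⌈26506/469⌉ − ⌈26096/469⌉ = 57 − 56 = 1
n=64: ⌈(65·410+266)/469⌉ − ⌈(64·410+266)/469⌉ = ⌈26916/469⌉ − ⌈26506/469⌉ = 58 − 57 = 1
n=65: ⌈(66·410+266)/469⌉ − ⌈(65·410+266)/469⌉ = ⌈27326/469⌉ − ⌈26916/469⌉ = 59 − 58 = 1
n=66: ⌈(67·410+266)/469⌉ − ⌈(66·410+266)/469⌉ = ⌈27736/469⌉ − ⌈27326/469⌉ = 60 − 59 = 1
n=67: ⌈(68·410+266)/469⌉ − ⌈(67·410+266)/469⌉ = ⌈28146/469⌉ − ⌈27736/469⌉ = 61 − 60 = 1
n=68: ⌈(69·410+266)/469⌉ − ⌈(68·410+266)/469⌉ = ⌈28556/469⌉ − ⌈28146/469⌉ = 61 − 61 = 0
n=69: ⌈(70·410+266)/469⌉ − ⌈(69·410+266)/469⌉ = ⌈28966/469⌉ − ⌈28556/469⌉ = 62 − 61 = 1
n=70: ⌈(71·410+266)/469⌉ − ⌈(70·410+266)/469⌉ = ⌈29376/469⌉ − ⌈28966/469⌉ = 63 − 62 = 1
n=71: ⌈(72·410+266)/469⌉ − ⌈(71·410+266)/469⌉ = ⌈29786/469⌉ − ⌈29376/469⌉ = 64 − 63 = 1
n=72: ⌈(73·410+266)/469⌉ − ⌈(72·410+266)/469⌉ = ⌈30196/469⌉ − ⌈29786/469⌉ = 65 − 64 = 1
n=73: ⌈(74·410+266)/469⌉ − ⌈(73·410+266)/469⌉ = ⌈30606/469⌉ − ⌈30196/469⌉ = 66 − 65 = 1
n=74: ⌈(75·410+266)/469⌉ − ⌈(74·410+266)/469⌉ = ⌈31016/469⌉ − ⌈30606/469⌉ = 67 − 66 = 1
n=75: ⌈(76·410+266)/469⌉ − ⌈(75·410+266)/469⌉ = ⌈31426/469⌉ − ⌈31016/469⌉ = 68 − 67 = 1
n=76: ⌈(77·410+266)/469⌉ − ⌈(76·410+266)/469⌉ = ⌈31836/469⌉ − ⌈31426/469⌉ = 68 − 68 = 0
n=77: ⌈(78·410+266)/469⌉ − ⌈(77·410+266)/469⌉ = ⌈32246/469⌉ − ⌈31836/469⌉ = 69 − 68 = 1
n=78: ⌈(79·410+266)/469⌉ − ⌈(78·410+266)/469⌉ = ⌈32656/469⌉ − ⌈32246/469⌉ = 70 − 69 = 1
n=79: ⌈(80·410+266)/469⌉ − ⌈(79·410+266)/469⌉ = ⌈33066/469⌉ − ⌈32656/469⌉ = 71 − 70 = 1
n=80: ⌈(81·410+266)/469⌉ − ⌈(80·410+266)/469⌉ = ⌈33476/469⌉ − ⌈33066/469⌉ = 72 − 71 = 1
n=81: ⌈(82·410+266)/469⌉ − ⌈(81·410+266)/469⌉ = ⌈33886/469⌉ − ⌈33476/469⌉ = 73 − 72 = 1
n=82: ⌈(83·410+266)/469⌉ − ⌈(82·410+266)/469⌉ = ⌈34296/469⌉ − ⌈33886/469⌉ = 74 − 73 = 1
n=83: ⌈(84·410+266)/469⌉ − ⌈(83·410+266)/469⌉ = ⌈34706/469⌉ − ⌈34296/469⌉ = 74 − 74 = 0
n=84: ⌈(85·410+266)/469⌉ − ⌈(84·410+266)/469⌉ = ⌈35116/469⌉ − ⌈34706/469⌉ = 75 − 74 = 1
n=85: ⌈(86·410+266)/469⌉ − ⌈(85·410+266)/469⌉ = ⌈35526/469⌉ − ⌈35116/469⌉ = 76 − 75 = 1
n=86: ⌈(87·410+266)/469⌉ − ⌈(86·410+266)/469⌉ = ⌈35936/469⌉ − ⌈35526/469⌉ = 77 − 76 = 1
n=87: ⌈(88·410+266)/469⌉ − ⌈(87·410+266)/469⌉ = ⌈36346/469⌉ − ⌈35936/469⌉ = 78 − 77 = 1
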